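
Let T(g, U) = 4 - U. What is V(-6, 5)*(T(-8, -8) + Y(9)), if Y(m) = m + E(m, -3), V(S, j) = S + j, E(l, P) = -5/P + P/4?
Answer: -263/12 ≈ -21.917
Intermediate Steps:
E(l, P) = -5/P + P/4 (E(l, P) = -5/P + P*(¼) = -5/P + P/4)
Y(m) = 11/12 + m (Y(m) = m + (-5/(-3) + (¼)*(-3)) = m + (-5*(-⅓) - ¾) = m + (5/3 - ¾) = m + 11/12 = 11/12 + m)
V(-6, 5)*(T(-8, -8) + Y(9)) = (-6 + 5)*((4 - 1*(-8)) + (11/12 + 9)) = -((4 + 8) + 119/12) = -(12 + 119/12) = -1*263/12 = -263/12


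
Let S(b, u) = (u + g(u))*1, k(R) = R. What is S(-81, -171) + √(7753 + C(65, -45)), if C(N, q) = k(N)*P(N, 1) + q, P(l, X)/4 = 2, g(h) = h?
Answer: -342 + 22*√17 ≈ -251.29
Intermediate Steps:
P(l, X) = 8 (P(l, X) = 4*2 = 8)
S(b, u) = 2*u (S(b, u) = (u + u)*1 = (2*u)*1 = 2*u)
C(N, q) = q + 8*N (C(N, q) = N*8 + q = 8*N + q = q + 8*N)
S(-81, -171) + √(7753 + C(65, -45)) = 2*(-171) + √(7753 + (-45 + 8*65)) = -342 + √(7753 + (-45 + 520)) = -342 + √(7753 + 475) = -342 + √8228 = -342 + 22*√17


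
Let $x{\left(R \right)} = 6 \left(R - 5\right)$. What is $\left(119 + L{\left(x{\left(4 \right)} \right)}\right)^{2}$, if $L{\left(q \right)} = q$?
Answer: $12769$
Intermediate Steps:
$x{\left(R \right)} = -30 + 6 R$ ($x{\left(R \right)} = 6 \left(-5 + R\right) = -30 + 6 R$)
$\left(119 + L{\left(x{\left(4 \right)} \right)}\right)^{2} = \left(119 + \left(-30 + 6 \cdot 4\right)\right)^{2} = \left(119 + \left(-30 + 24\right)\right)^{2} = \left(119 - 6\right)^{2} = 113^{2} = 12769$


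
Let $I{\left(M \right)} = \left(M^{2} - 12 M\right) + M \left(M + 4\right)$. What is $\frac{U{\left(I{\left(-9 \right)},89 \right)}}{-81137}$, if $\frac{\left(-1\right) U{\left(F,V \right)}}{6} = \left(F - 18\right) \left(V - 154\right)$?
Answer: $- \frac{84240}{81137} \approx -1.0382$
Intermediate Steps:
$I{\left(M \right)} = M^{2} - 12 M + M \left(4 + M\right)$ ($I{\left(M \right)} = \left(M^{2} - 12 M\right) + M \left(4 + M\right) = M^{2} - 12 M + M \left(4 + M\right)$)
$U{\left(F,V \right)} = - 6 \left(-154 + V\right) \left(-18 + F\right)$ ($U{\left(F,V \right)} = - 6 \left(F - 18\right) \left(V - 154\right) = - 6 \left(F + \left(-148 + 130\right)\right) \left(-154 + V\right) = - 6 \left(F - 18\right) \left(-154 + V\right) = - 6 \left(-18 + F\right) \left(-154 + V\right) = - 6 \left(-154 + V\right) \left(-18 + F\right)$)
$\frac{U{\left(I{\left(-9 \right)},89 \right)}}{-81137} = \frac{-16632 + 108 \cdot 89 + 924 \cdot 2 \left(-9\right) \left(-4 - 9\right) - 6 \cdot 2 \left(-9\right) \left(-4 - 9\right) 89}{-81137} = \left(-16632 + 9612 + 924 \cdot 2 \left(-9\right) \left(-13\right) - 6 \cdot 2 \left(-9\right) \left(-13\right) 89\right) \left(- \frac{1}{81137}\right) = \left(-16632 + 9612 + 924 \cdot 234 - 1404 \cdot 89\right) \left(- \frac{1}{81137}\right) = \left(-16632 + 9612 + 216216 - 124956\right) \left(- \frac{1}{81137}\right) = 84240 \left(- \frac{1}{81137}\right) = - \frac{84240}{81137}$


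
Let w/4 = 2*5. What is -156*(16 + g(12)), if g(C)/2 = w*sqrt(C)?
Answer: -2496 - 24960*sqrt(3) ≈ -45728.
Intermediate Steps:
w = 40 (w = 4*(2*5) = 4*10 = 40)
g(C) = 80*sqrt(C) (g(C) = 2*(40*sqrt(C)) = 80*sqrt(C))
-156*(16 + g(12)) = -156*(16 + 80*sqrt(12)) = -156*(16 + 80*(2*sqrt(3))) = -156*(16 + 160*sqrt(3)) = -2496 - 24960*sqrt(3)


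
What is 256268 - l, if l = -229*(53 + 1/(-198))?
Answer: 53143961/198 ≈ 2.6840e+5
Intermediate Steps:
l = -2402897/198 (l = -229*(53 - 1/198) = -229*10493/198 = -2402897/198 ≈ -12136.)
256268 - l = 256268 - 1*(-2402897/198) = 256268 + 2402897/198 = 53143961/198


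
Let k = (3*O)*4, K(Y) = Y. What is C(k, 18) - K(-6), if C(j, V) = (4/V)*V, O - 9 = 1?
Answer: 10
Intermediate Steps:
O = 10 (O = 9 + 1 = 10)
k = 120 (k = (3*10)*4 = 30*4 = 120)
C(j, V) = 4
C(k, 18) - K(-6) = 4 - 1*(-6) = 4 + 6 = 10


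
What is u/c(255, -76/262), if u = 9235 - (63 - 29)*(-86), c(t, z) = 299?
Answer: 12159/299 ≈ 40.666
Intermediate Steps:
u = 12159 (u = 9235 - 34*(-86) = 9235 - 1*(-2924) = 9235 + 2924 = 12159)
u/c(255, -76/262) = 12159/299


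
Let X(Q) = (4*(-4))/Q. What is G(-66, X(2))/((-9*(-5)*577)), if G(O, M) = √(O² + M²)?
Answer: 2*√1105/25965 ≈ 0.0025605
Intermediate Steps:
X(Q) = -16/Q
G(O, M) = √(M² + O²)
G(-66, X(2))/((-9*(-5)*577)) = √((-16/2)² + (-66)²)/((-9*(-5)*577)) = √((-16*½)² + 4356)/((45*577)) = √((-8)² + 4356)/25965 = √(64 + 4356)*(1/25965) = √4420*(1/25965) = (2*√1105)*(1/25965) = 2*√1105/25965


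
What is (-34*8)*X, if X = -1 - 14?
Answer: 4080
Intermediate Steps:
X = -15
(-34*8)*X = -34*8*(-15) = -272*(-15) = 4080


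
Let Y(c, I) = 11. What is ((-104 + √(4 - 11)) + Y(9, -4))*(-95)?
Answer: 8835 - 95*I*√7 ≈ 8835.0 - 251.35*I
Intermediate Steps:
((-104 + √(4 - 11)) + Y(9, -4))*(-95) = ((-104 + √(4 - 11)) + 11)*(-95) = ((-104 + √(-7)) + 11)*(-95) = ((-104 + I*√7) + 11)*(-95) = (-93 + I*√7)*(-95) = 8835 - 95*I*√7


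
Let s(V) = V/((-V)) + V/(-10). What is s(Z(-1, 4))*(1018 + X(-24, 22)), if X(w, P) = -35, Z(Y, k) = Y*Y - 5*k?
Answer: 8847/10 ≈ 884.70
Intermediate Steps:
Z(Y, k) = Y² - 5*k
s(V) = -1 - V/10 (s(V) = V*(-1/V) + V*(-⅒) = -1 - V/10)
s(Z(-1, 4))*(1018 + X(-24, 22)) = (-1 - ((-1)² - 5*4)/10)*(1018 - 35) = (-1 - (1 - 20)/10)*983 = (-1 - ⅒*(-19))*983 = (-1 + 19/10)*983 = (9/10)*983 = 8847/10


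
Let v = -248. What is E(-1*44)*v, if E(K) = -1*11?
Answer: 2728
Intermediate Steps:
E(K) = -11
E(-1*44)*v = -11*(-248) = 2728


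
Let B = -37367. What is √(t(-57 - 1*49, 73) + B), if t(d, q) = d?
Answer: I*√37473 ≈ 193.58*I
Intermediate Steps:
√(t(-57 - 1*49, 73) + B) = √((-57 - 1*49) - 37367) = √((-57 - 49) - 37367) = √(-106 - 37367) = √(-37473) = I*√37473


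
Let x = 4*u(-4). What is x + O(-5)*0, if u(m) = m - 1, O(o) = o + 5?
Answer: -20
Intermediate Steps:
O(o) = 5 + o
u(m) = -1 + m
x = -20 (x = 4*(-1 - 4) = 4*(-5) = -20)
x + O(-5)*0 = -20 + (5 - 5)*0 = -20 + 0*0 = -20 + 0 = -20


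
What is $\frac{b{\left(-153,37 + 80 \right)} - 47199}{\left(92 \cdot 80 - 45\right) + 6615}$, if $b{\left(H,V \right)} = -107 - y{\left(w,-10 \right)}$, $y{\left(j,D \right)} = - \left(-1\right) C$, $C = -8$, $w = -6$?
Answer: $- \frac{23649}{6965} \approx -3.3954$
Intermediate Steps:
$y{\left(j,D \right)} = -8$ ($y{\left(j,D \right)} = - \left(-1\right) \left(-8\right) = \left(-1\right) 8 = -8$)
$b{\left(H,V \right)} = -99$ ($b{\left(H,V \right)} = -107 - -8 = -107 + 8 = -99$)
$\frac{b{\left(-153,37 + 80 \right)} - 47199}{\left(92 \cdot 80 - 45\right) + 6615} = \frac{-99 - 47199}{\left(92 \cdot 80 - 45\right) + 6615} = - \frac{47298}{\left(7360 - 45\right) + 6615} = - \frac{47298}{7315 + 6615} = - \frac{47298}{13930} = \left(-47298\right) \frac{1}{13930} = - \frac{23649}{6965}$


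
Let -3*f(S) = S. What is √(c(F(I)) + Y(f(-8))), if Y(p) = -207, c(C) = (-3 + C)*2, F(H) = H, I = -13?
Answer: I*√239 ≈ 15.46*I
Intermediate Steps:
f(S) = -S/3
c(C) = -6 + 2*C
√(c(F(I)) + Y(f(-8))) = √((-6 + 2*(-13)) - 207) = √((-6 - 26) - 207) = √(-32 - 207) = √(-239) = I*√239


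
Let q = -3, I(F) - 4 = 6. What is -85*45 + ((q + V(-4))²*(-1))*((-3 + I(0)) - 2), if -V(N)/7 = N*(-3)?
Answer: -41670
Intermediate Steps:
I(F) = 10 (I(F) = 4 + 6 = 10)
V(N) = 21*N (V(N) = -7*N*(-3) = -(-21)*N = 21*N)
-85*45 + ((q + V(-4))²*(-1))*((-3 + I(0)) - 2) = -85*45 + ((-3 + 21*(-4))²*(-1))*((-3 + 10) - 2) = -3825 + ((-3 - 84)²*(-1))*(7 - 2) = -3825 + ((-87)²*(-1))*5 = -3825 + (7569*(-1))*5 = -3825 - 7569*5 = -3825 - 37845 = -41670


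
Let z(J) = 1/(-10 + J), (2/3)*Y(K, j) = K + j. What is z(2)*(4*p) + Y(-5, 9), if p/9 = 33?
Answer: -285/2 ≈ -142.50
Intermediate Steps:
p = 297 (p = 9*33 = 297)
Y(K, j) = 3*K/2 + 3*j/2 (Y(K, j) = 3*(K + j)/2 = 3*K/2 + 3*j/2)
z(2)*(4*p) + Y(-5, 9) = (4*297)/(-10 + 2) + ((3/2)*(-5) + (3/2)*9) = 1188/(-8) + (-15/2 + 27/2) = -⅛*1188 + 6 = -297/2 + 6 = -285/2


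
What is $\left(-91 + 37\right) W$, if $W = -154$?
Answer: $8316$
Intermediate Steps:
$\left(-91 + 37\right) W = \left(-91 + 37\right) \left(-154\right) = \left(-54\right) \left(-154\right) = 8316$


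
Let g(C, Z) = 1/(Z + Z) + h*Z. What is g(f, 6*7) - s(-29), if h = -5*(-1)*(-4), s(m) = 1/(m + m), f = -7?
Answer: -2046169/2436 ≈ -839.97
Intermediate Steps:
s(m) = 1/(2*m)
h = -20 (h = 5*(-4) = -20)
g(C, Z) = 1/(2*Z) - 20*Z (g(C, Z) = 1/(Z + Z) - 20*Z = 1/(2*Z) - 20*Z)
g(f, 6*7) - s(-29) = (1/(2*((6*7))) - 120*7) - 1/(2*(-29)) = ((½)/42 - 20*42) - (-1)/(2*29) = ((½)*(1/42) - 840) - 1*(-1/58) = (1/84 - 840) + 1/58 = -70559/84 + 1/58 = -2046169/2436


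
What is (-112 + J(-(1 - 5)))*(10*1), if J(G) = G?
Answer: -1080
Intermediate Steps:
(-112 + J(-(1 - 5)))*(10*1) = (-112 - (1 - 5))*(10*1) = (-112 - 1*(-4))*10 = (-112 + 4)*10 = -108*10 = -1080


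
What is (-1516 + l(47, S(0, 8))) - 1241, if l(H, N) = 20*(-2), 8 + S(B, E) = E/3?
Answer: -2797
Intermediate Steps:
S(B, E) = -8 + E/3
l(H, N) = -40
(-1516 + l(47, S(0, 8))) - 1241 = (-1516 - 40) - 1241 = -1556 - 1241 = -2797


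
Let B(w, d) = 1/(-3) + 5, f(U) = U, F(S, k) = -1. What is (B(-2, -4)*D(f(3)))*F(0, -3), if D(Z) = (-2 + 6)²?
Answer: -224/3 ≈ -74.667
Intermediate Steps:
D(Z) = 16 (D(Z) = 4² = 16)
B(w, d) = 14/3 (B(w, d) = -⅓ + 5 = 14/3)
(B(-2, -4)*D(f(3)))*F(0, -3) = ((14/3)*16)*(-1) = (224/3)*(-1) = -224/3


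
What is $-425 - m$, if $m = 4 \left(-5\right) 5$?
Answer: $-325$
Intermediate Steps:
$m = -100$ ($m = \left(-20\right) 5 = -100$)
$-425 - m = -425 - -100 = -425 + 100 = -325$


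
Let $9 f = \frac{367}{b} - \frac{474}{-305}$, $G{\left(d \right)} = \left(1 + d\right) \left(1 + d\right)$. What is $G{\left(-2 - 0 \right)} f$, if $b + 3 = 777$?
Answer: $\frac{478811}{2124630} \approx 0.22536$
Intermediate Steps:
$b = 774$ ($b = -3 + 777 = 774$)
$G{\left(d \right)} = \left(1 + d\right)^{2}$
$f = \frac{478811}{2124630}$ ($f = \frac{\frac{367}{774} - \frac{474}{-305}}{9} = \frac{367 \cdot \frac{1}{774} - - \frac{474}{305}}{9} = \frac{\frac{367}{774} + \frac{474}{305}}{9} = \frac{1}{9} \cdot \frac{478811}{236070} = \frac{478811}{2124630} \approx 0.22536$)
$G{\left(-2 - 0 \right)} f = \left(1 - 2\right)^{2} \cdot \frac{478811}{2124630} = \left(-1\right)^{2} \cdot \frac{478811}{2124630} = 1 \cdot \frac{478811}{2124630} = \frac{478811}{2124630}$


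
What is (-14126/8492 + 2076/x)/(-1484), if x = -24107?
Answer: 179082437/151899749848 ≈ 0.0011790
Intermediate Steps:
(-14126/8492 + 2076/x)/(-1484) = (-14126/8492 + 2076/(-24107))/(-1484) = (-14126*1/8492 + 2076*(-1/24107))*(-1/1484) = (-7063/4246 - 2076/24107)*(-1/1484) = -179082437/102358322*(-1/1484) = 179082437/151899749848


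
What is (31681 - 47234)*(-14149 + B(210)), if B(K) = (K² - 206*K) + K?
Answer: 203728747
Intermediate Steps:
B(K) = K² - 205*K
(31681 - 47234)*(-14149 + B(210)) = (31681 - 47234)*(-14149 + 210*(-205 + 210)) = -15553*(-14149 + 210*5) = -15553*(-14149 + 1050) = -15553*(-13099) = 203728747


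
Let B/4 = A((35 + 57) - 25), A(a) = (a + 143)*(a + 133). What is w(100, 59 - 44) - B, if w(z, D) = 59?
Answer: -167941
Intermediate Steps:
A(a) = (133 + a)*(143 + a) (A(a) = (143 + a)*(133 + a) = (133 + a)*(143 + a))
B = 168000 (B = 4*(19019 + ((35 + 57) - 25)² + 276*((35 + 57) - 25)) = 4*(19019 + (92 - 25)² + 276*(92 - 25)) = 4*(19019 + 67² + 276*67) = 4*(19019 + 4489 + 18492) = 4*42000 = 168000)
w(100, 59 - 44) - B = 59 - 1*168000 = 59 - 168000 = -167941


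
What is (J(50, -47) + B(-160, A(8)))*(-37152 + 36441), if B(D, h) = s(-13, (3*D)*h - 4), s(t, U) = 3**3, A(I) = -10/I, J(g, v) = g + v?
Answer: -21330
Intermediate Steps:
s(t, U) = 27
B(D, h) = 27
(J(50, -47) + B(-160, A(8)))*(-37152 + 36441) = ((50 - 47) + 27)*(-37152 + 36441) = (3 + 27)*(-711) = 30*(-711) = -21330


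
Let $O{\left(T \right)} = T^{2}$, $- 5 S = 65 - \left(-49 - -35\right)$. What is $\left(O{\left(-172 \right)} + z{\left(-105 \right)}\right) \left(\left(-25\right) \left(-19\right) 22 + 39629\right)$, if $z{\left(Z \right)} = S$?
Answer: $\frac{7403729439}{5} \approx 1.4807 \cdot 10^{9}$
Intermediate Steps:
$S = - \frac{79}{5}$ ($S = - \frac{65 - \left(-49 - -35\right)}{5} = - \frac{65 - \left(-49 + 35\right)}{5} = - \frac{65 - -14}{5} = - \frac{65 + 14}{5} = \left(- \frac{1}{5}\right) 79 = - \frac{79}{5} \approx -15.8$)
$z{\left(Z \right)} = - \frac{79}{5}$
$\left(O{\left(-172 \right)} + z{\left(-105 \right)}\right) \left(\left(-25\right) \left(-19\right) 22 + 39629\right) = \left(\left(-172\right)^{2} - \frac{79}{5}\right) \left(\left(-25\right) \left(-19\right) 22 + 39629\right) = \left(29584 - \frac{79}{5}\right) \left(475 \cdot 22 + 39629\right) = \frac{147841 \left(10450 + 39629\right)}{5} = \frac{147841}{5} \cdot 50079 = \frac{7403729439}{5}$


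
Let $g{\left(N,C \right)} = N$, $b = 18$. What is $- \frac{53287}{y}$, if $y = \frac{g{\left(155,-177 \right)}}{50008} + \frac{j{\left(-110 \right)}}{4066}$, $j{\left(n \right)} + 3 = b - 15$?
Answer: $- \frac{2664776296}{155} \approx -1.7192 \cdot 10^{7}$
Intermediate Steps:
$j{\left(n \right)} = 0$ ($j{\left(n \right)} = -3 + \left(18 - 15\right) = -3 + 3 = 0$)
$y = \frac{155}{50008}$ ($y = \frac{155}{50008} + \frac{0}{4066} = 155 \cdot \frac{1}{50008} + 0 \cdot \frac{1}{4066} = \frac{155}{50008} + 0 = \frac{155}{50008} \approx 0.0030995$)
$- \frac{53287}{y} = - \frac{53287}{\frac{155}{50008}} = \left(-53287\right) \frac{50008}{155} = - \frac{2664776296}{155}$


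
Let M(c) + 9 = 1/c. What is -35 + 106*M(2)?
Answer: -936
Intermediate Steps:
M(c) = -9 + 1/c
-35 + 106*M(2) = -35 + 106*(-9 + 1/2) = -35 + 106*(-17/2) = -35 - 901 = -936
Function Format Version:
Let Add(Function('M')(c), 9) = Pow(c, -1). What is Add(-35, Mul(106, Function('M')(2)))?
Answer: -936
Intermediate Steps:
Function('M')(c) = Add(-9, Pow(c, -1))
Add(-35, Mul(106, Function('M')(2))) = Add(-35, Mul(106, Add(-9, Pow(2, -1)))) = Add(-35, Mul(106, Add(-9, Rational(1, 2)))) = Add(-35, Mul(106, Rational(-17, 2))) = Add(-35, -901) = -936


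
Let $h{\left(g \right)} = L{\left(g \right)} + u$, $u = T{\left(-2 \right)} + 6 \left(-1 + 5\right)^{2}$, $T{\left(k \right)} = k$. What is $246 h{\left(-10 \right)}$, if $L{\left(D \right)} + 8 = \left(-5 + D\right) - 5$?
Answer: $16236$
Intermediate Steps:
$L{\left(D \right)} = -18 + D$ ($L{\left(D \right)} = -8 + \left(\left(-5 + D\right) - 5\right) = -8 + \left(-10 + D\right) = -18 + D$)
$u = 94$ ($u = -2 + 6 \left(-1 + 5\right)^{2} = -2 + 6 \cdot 4^{2} = -2 + 6 \cdot 16 = -2 + 96 = 94$)
$h{\left(g \right)} = 76 + g$ ($h{\left(g \right)} = \left(-18 + g\right) + 94 = 76 + g$)
$246 h{\left(-10 \right)} = 246 \left(76 - 10\right) = 246 \cdot 66 = 16236$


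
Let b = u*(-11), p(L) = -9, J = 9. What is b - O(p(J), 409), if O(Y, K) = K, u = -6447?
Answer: 70508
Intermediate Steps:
b = 70917 (b = -6447*(-11) = 70917)
b - O(p(J), 409) = 70917 - 1*409 = 70917 - 409 = 70508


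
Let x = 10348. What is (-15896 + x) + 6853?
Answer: 1305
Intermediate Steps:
(-15896 + x) + 6853 = (-15896 + 10348) + 6853 = -5548 + 6853 = 1305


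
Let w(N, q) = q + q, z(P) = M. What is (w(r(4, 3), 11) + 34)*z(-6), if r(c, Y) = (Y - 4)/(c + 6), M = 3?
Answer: 168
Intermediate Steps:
z(P) = 3
r(c, Y) = (-4 + Y)/(6 + c)
w(N, q) = 2*q
(w(r(4, 3), 11) + 34)*z(-6) = (2*11 + 34)*3 = (22 + 34)*3 = 56*3 = 168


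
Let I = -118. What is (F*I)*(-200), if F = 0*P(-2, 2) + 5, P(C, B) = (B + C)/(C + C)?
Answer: 118000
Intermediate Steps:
P(C, B) = (B + C)/(2*C) (P(C, B) = (B + C)/((2*C)) = (B + C)*(1/(2*C)) = (B + C)/(2*C))
F = 5 (F = 0*((1/2)*(2 - 2)/(-2)) + 5 = 0*((1/2)*(-1/2)*0) + 5 = 0*0 + 5 = 0 + 5 = 5)
(F*I)*(-200) = (5*(-118))*(-200) = -590*(-200) = 118000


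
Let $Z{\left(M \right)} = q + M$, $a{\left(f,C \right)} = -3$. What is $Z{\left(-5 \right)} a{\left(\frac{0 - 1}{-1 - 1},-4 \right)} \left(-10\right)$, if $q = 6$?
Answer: $30$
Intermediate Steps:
$Z{\left(M \right)} = 6 + M$
$Z{\left(-5 \right)} a{\left(\frac{0 - 1}{-1 - 1},-4 \right)} \left(-10\right) = \left(6 - 5\right) \left(-3\right) \left(-10\right) = 1 \left(-3\right) \left(-10\right) = \left(-3\right) \left(-10\right) = 30$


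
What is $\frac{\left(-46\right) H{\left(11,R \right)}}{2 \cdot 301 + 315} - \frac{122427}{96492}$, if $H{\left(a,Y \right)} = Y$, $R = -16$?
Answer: $- \frac{13749149}{29494388} \approx -0.46616$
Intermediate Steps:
$\frac{\left(-46\right) H{\left(11,R \right)}}{2 \cdot 301 + 315} - \frac{122427}{96492} = \frac{\left(-46\right) \left(-16\right)}{2 \cdot 301 + 315} - \frac{122427}{96492} = \frac{736}{602 + 315} - \frac{40809}{32164} = \frac{736}{917} - \frac{40809}{32164} = - \frac{13749149}{29494388}$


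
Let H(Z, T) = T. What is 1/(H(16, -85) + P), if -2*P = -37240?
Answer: 1/18535 ≈ 5.3952e-5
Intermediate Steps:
P = 18620 (P = -½*(-37240) = 18620)
1/(H(16, -85) + P) = 1/(-85 + 18620) = 1/18535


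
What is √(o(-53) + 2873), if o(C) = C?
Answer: 2*√705 ≈ 53.104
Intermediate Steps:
√(o(-53) + 2873) = √(-53 + 2873) = √2820 = 2*√705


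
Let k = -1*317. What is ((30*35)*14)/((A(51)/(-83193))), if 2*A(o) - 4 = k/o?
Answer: 124739584200/113 ≈ 1.1039e+9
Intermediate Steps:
k = -317
A(o) = 2 - 317/(2*o) (A(o) = 2 + (-317/o)/2 = 2 - 317/(2*o))
((30*35)*14)/((A(51)/(-83193))) = ((30*35)*14)/(((2 - 317/2/51)/(-83193))) = (1050*14)/(((2 - 317/2*1/51)*(-1/83193))) = 14700/(((2 - 317/102)*(-1/83193))) = 14700/((-113/102*(-1/83193))) = 14700/(113/8485686) = 14700*(8485686/113) = 124739584200/113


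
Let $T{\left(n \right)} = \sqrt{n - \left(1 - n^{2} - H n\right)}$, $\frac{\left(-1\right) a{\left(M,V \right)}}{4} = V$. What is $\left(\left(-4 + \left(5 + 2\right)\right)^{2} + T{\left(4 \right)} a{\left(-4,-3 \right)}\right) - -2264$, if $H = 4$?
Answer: $2273 + 12 \sqrt{35} \approx 2344.0$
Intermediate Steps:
$a{\left(M,V \right)} = - 4 V$
$T{\left(n \right)} = \sqrt{-1 + n^{2} + 5 n}$ ($T{\left(n \right)} = \sqrt{n - \left(1 - n^{2} - 4 n\right)} = \sqrt{n + \left(-1 + n^{2} + 4 n\right)} = \sqrt{-1 + n^{2} + 5 n}$)
$\left(\left(-4 + \left(5 + 2\right)\right)^{2} + T{\left(4 \right)} a{\left(-4,-3 \right)}\right) - -2264 = \left(\left(-4 + \left(5 + 2\right)\right)^{2} + \sqrt{-1 + 4^{2} + 5 \cdot 4} \left(\left(-4\right) \left(-3\right)\right)\right) - -2264 = \left(\left(-4 + 7\right)^{2} + \sqrt{-1 + 16 + 20} \cdot 12\right) + 2264 = \left(3^{2} + \sqrt{35} \cdot 12\right) + 2264 = \left(9 + 12 \sqrt{35}\right) + 2264 = 2273 + 12 \sqrt{35}$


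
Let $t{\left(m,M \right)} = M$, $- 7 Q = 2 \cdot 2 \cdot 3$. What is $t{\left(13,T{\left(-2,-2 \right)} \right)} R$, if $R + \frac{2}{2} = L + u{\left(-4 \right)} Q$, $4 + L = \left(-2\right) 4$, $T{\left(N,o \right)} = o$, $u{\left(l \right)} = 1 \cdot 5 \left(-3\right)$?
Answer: $- \frac{178}{7} \approx -25.429$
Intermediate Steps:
$u{\left(l \right)} = -15$ ($u{\left(l \right)} = 5 \left(-3\right) = -15$)
$Q = - \frac{12}{7}$ ($Q = - \frac{2 \cdot 2 \cdot 3}{7} = - \frac{4 \cdot 3}{7} = \left(- \frac{1}{7}\right) 12 = - \frac{12}{7} \approx -1.7143$)
$L = -12$ ($L = -4 - 8 = -12$)
$R = \frac{89}{7}$ ($R = -1 - - \frac{96}{7} = -1 + \left(-12 + \frac{180}{7}\right) = -1 + \frac{96}{7} = \frac{89}{7} \approx 12.714$)
$t{\left(13,T{\left(-2,-2 \right)} \right)} R = \left(-2\right) \frac{89}{7} = - \frac{178}{7}$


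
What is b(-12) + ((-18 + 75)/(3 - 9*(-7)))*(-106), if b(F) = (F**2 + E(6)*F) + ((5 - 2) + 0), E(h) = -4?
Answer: 1138/11 ≈ 103.45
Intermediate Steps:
b(F) = 3 + F**2 - 4*F (b(F) = (F**2 - 4*F) + ((5 - 2) + 0) = (F**2 - 4*F) + (3 + 0) = (F**2 - 4*F) + 3 = 3 + F**2 - 4*F)
b(-12) + ((-18 + 75)/(3 - 9*(-7)))*(-106) = (3 + (-12)**2 - 4*(-12)) + ((-18 + 75)/(3 - 9*(-7)))*(-106) = (3 + 144 + 48) + (57/(3 + 63))*(-106) = 195 + (57/66)*(-106) = 195 + (57*(1/66))*(-106) = 195 + (19/22)*(-106) = 195 - 1007/11 = 1138/11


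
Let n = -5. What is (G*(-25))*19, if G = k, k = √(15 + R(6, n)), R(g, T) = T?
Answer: -475*√10 ≈ -1502.1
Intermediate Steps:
k = √10 (k = √(15 - 5) = √10 ≈ 3.1623)
G = √10 ≈ 3.1623
(G*(-25))*19 = (√10*(-25))*19 = -25*√10*19 = -475*√10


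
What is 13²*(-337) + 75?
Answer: -56878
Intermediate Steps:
13²*(-337) + 75 = 169*(-337) + 75 = -56953 + 75 = -56878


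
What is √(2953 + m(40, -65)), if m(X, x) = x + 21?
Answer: √2909 ≈ 53.935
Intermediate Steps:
m(X, x) = 21 + x
√(2953 + m(40, -65)) = √(2953 + (21 - 65)) = √(2953 - 44) = √2909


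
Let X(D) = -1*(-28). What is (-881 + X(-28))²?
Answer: 727609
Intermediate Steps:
X(D) = 28
(-881 + X(-28))² = (-881 + 28)² = (-853)² = 727609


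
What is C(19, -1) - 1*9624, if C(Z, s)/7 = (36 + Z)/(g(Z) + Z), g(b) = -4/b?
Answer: -489779/51 ≈ -9603.5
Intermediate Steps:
C(Z, s) = 7*(36 + Z)/(Z - 4/Z) (C(Z, s) = 7*((36 + Z)/(-4/Z + Z)) = 7*((36 + Z)/(Z - 4/Z)) = 7*(36 + Z)/(Z - 4/Z))
C(19, -1) - 1*9624 = 7*19*(36 + 19)/(-4 + 19**2) - 1*9624 = 7*19*55/(-4 + 361) - 9624 = 7*19*55/357 - 9624 = 7*19*(1/357)*55 - 9624 = 1045/51 - 9624 = -489779/51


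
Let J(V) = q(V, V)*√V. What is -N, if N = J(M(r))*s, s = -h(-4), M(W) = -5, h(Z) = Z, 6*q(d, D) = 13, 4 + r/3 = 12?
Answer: -26*I*√5/3 ≈ -19.379*I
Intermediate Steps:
r = 24 (r = -12 + 3*12 = -12 + 36 = 24)
q(d, D) = 13/6 (q(d, D) = (⅙)*13 = 13/6)
s = 4 (s = -1*(-4) = 4)
J(V) = 13*√V/6
N = 26*I*√5/3 (N = (13*√(-5)/6)*4 = (13*(I*√5)/6)*4 = (13*I*√5/6)*4 = 26*I*√5/3 ≈ 19.379*I)
-N = -26*I*√5/3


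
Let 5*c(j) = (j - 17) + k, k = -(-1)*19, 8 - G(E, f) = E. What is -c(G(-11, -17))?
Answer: -21/5 ≈ -4.2000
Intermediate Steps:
G(E, f) = 8 - E
k = 19 (k = -1*(-19) = 19)
c(j) = ⅖ + j/5 (c(j) = ((j - 17) + 19)/5 = ((-17 + j) + 19)/5 = (2 + j)/5 = ⅖ + j/5)
-c(G(-11, -17)) = -(⅖ + (8 - 1*(-11))/5) = -(⅖ + (8 + 11)/5) = -(⅖ + (⅕)*19) = -(⅖ + 19/5) = -1*21/5 = -21/5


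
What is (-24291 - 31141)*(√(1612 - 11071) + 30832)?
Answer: -1709079424 - 166296*I*√1051 ≈ -1.7091e+9 - 5.3912e+6*I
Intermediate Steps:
(-24291 - 31141)*(√(1612 - 11071) + 30832) = -55432*(√(-9459) + 30832) = -55432*(3*I*√1051 + 30832) = -55432*(30832 + 3*I*√1051) = -1709079424 - 166296*I*√1051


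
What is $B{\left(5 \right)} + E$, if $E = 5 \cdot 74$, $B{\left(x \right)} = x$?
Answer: $375$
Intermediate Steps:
$E = 370$
$B{\left(5 \right)} + E = 5 + 370 = 375$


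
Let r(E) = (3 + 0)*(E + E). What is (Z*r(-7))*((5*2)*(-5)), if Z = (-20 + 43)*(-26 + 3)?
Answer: -1110900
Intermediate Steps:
r(E) = 6*E (r(E) = 3*(2*E) = 6*E)
Z = -529 (Z = 23*(-23) = -529)
(Z*r(-7))*((5*2)*(-5)) = (-3174*(-7))*((5*2)*(-5)) = (-529*(-42))*(10*(-5)) = 22218*(-50) = -1110900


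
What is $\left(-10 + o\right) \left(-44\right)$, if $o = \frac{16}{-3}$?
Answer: $\frac{2024}{3} \approx 674.67$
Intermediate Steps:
$o = - \frac{16}{3}$ ($o = 16 \left(- \frac{1}{3}\right) = - \frac{16}{3} \approx -5.3333$)
$\left(-10 + o\right) \left(-44\right) = \left(-10 - \frac{16}{3}\right) \left(-44\right) = \left(- \frac{46}{3}\right) \left(-44\right) = \frac{2024}{3}$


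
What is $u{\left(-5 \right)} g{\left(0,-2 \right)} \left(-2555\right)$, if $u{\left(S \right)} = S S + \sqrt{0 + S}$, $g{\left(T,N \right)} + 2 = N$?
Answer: $255500 + 10220 i \sqrt{5} \approx 2.555 \cdot 10^{5} + 22853.0 i$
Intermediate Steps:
$g{\left(T,N \right)} = -2 + N$
$u{\left(S \right)} = \sqrt{S} + S^{2}$ ($u{\left(S \right)} = S^{2} + \sqrt{S} = \sqrt{S} + S^{2}$)
$u{\left(-5 \right)} g{\left(0,-2 \right)} \left(-2555\right) = \left(\sqrt{-5} + \left(-5\right)^{2}\right) \left(-2 - 2\right) \left(-2555\right) = \left(i \sqrt{5} + 25\right) \left(-4\right) \left(-2555\right) = \left(25 + i \sqrt{5}\right) \left(-4\right) \left(-2555\right) = \left(-100 - 4 i \sqrt{5}\right) \left(-2555\right) = 255500 + 10220 i \sqrt{5}$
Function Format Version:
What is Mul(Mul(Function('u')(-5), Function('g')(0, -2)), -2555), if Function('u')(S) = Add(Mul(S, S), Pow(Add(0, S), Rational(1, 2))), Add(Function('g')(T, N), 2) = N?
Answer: Add(255500, Mul(10220, I, Pow(5, Rational(1, 2)))) ≈ Add(2.5550e+5, Mul(22853., I))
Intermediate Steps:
Function('g')(T, N) = Add(-2, N)
Function('u')(S) = Add(Pow(S, Rational(1, 2)), Pow(S, 2)) (Function('u')(S) = Add(Pow(S, 2), Pow(S, Rational(1, 2))) = Add(Pow(S, Rational(1, 2)), Pow(S, 2)))
Mul(Mul(Function('u')(-5), Function('g')(0, -2)), -2555) = Mul(Mul(Add(Pow(-5, Rational(1, 2)), Pow(-5, 2)), Add(-2, -2)), -2555) = Mul(Mul(Add(Mul(I, Pow(5, Rational(1, 2))), 25), -4), -2555) = Mul(Mul(Add(25, Mul(I, Pow(5, Rational(1, 2)))), -4), -2555) = Mul(Add(-100, Mul(-4, I, Pow(5, Rational(1, 2)))), -2555) = Add(255500, Mul(10220, I, Pow(5, Rational(1, 2))))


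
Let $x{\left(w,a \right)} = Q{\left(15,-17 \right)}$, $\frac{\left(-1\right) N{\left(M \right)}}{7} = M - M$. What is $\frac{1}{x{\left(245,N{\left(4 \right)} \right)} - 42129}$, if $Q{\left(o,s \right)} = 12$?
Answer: $- \frac{1}{42117} \approx -2.3743 \cdot 10^{-5}$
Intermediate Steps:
$N{\left(M \right)} = 0$ ($N{\left(M \right)} = - 7 \left(M - M\right) = \left(-7\right) 0 = 0$)
$x{\left(w,a \right)} = 12$
$\frac{1}{x{\left(245,N{\left(4 \right)} \right)} - 42129} = \frac{1}{12 - 42129} = \frac{1}{-42117} = - \frac{1}{42117}$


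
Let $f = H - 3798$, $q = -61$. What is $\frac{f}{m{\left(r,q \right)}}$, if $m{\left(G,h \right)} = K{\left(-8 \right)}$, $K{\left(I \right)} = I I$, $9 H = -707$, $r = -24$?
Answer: $- \frac{34889}{576} \approx -60.571$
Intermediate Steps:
$H = - \frac{707}{9}$ ($H = \frac{1}{9} \left(-707\right) = - \frac{707}{9} \approx -78.556$)
$K{\left(I \right)} = I^{2}$
$m{\left(G,h \right)} = 64$ ($m{\left(G,h \right)} = \left(-8\right)^{2} = 64$)
$f = - \frac{34889}{9}$ ($f = - \frac{707}{9} - 3798 = - \frac{34889}{9} \approx -3876.6$)
$\frac{f}{m{\left(r,q \right)}} = - \frac{34889}{9 \cdot 64} = \left(- \frac{34889}{9}\right) \frac{1}{64} = - \frac{34889}{576}$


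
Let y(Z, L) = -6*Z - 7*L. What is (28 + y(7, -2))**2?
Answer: 0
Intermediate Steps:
y(Z, L) = -7*L - 6*Z
(28 + y(7, -2))**2 = (28 + (-7*(-2) - 6*7))**2 = (28 + (14 - 42))**2 = (28 - 28)**2 = 0**2 = 0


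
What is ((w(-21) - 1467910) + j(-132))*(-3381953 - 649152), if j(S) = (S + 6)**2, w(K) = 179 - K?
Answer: 5852495296570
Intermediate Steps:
j(S) = (6 + S)**2
((w(-21) - 1467910) + j(-132))*(-3381953 - 649152) = (((179 - 1*(-21)) - 1467910) + (6 - 132)**2)*(-3381953 - 649152) = (((179 + 21) - 1467910) + (-126)**2)*(-4031105) = ((200 - 1467910) + 15876)*(-4031105) = (-1467710 + 15876)*(-4031105) = -1451834*(-4031105) = 5852495296570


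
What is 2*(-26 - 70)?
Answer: -192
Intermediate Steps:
2*(-26 - 70) = 2*(-96) = -192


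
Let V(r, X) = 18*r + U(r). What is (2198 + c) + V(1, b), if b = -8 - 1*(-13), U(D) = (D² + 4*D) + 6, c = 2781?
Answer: 5008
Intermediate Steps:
U(D) = 6 + D² + 4*D
b = 5 (b = -8 + 13 = 5)
V(r, X) = 6 + r² + 22*r (V(r, X) = 18*r + (6 + r² + 4*r) = 6 + r² + 22*r)
(2198 + c) + V(1, b) = (2198 + 2781) + (6 + 1² + 22*1) = 4979 + (6 + 1 + 22) = 4979 + 29 = 5008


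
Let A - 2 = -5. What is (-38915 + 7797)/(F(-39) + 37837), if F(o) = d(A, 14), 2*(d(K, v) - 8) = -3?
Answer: -62236/75687 ≈ -0.82228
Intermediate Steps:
A = -3 (A = 2 - 5 = -3)
d(K, v) = 13/2 (d(K, v) = 8 + (½)*(-3) = 8 - 3/2 = 13/2)
F(o) = 13/2
(-38915 + 7797)/(F(-39) + 37837) = (-38915 + 7797)/(13/2 + 37837) = -31118/75687/2 = -31118*2/75687 = -62236/75687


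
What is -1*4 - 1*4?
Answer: -8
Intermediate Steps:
-1*4 - 1*4 = -4 - 4 = -8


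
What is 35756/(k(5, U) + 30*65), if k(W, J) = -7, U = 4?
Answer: 35756/1943 ≈ 18.402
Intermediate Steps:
35756/(k(5, U) + 30*65) = 35756/(-7 + 30*65) = 35756/(-7 + 1950) = 35756/1943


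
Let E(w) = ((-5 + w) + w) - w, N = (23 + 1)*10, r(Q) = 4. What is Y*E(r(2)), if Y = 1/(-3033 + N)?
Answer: 1/2793 ≈ 0.00035804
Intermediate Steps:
N = 240 (N = 24*10 = 240)
Y = -1/2793 (Y = 1/(-3033 + 240) = 1/(-2793) = -1/2793 ≈ -0.00035804)
E(w) = -5 + w (E(w) = (-5 + 2*w) - w = -5 + w)
Y*E(r(2)) = -(-5 + 4)/2793 = -1/2793*(-1) = 1/2793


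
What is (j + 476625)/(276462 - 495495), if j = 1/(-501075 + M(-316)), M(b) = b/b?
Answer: -238824395249/109751741442 ≈ -2.1760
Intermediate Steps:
M(b) = 1
j = -1/501074 (j = 1/(-501075 + 1) = 1/(-501074) = -1/501074 ≈ -1.9957e-6)
(j + 476625)/(276462 - 495495) = (-1/501074 + 476625)/(276462 - 495495) = (238824395249/501074)/(-219033) = (238824395249/501074)*(-1/219033) = -238824395249/109751741442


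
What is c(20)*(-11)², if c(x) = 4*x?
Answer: 9680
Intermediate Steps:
c(20)*(-11)² = (4*20)*(-11)² = 80*121 = 9680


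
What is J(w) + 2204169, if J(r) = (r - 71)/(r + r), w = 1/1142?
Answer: 4327257/2 ≈ 2.1636e+6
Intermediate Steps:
w = 1/1142 ≈ 0.00087566
J(r) = (-71 + r)/(2*r) (J(r) = (-71 + r)/((2*r)) = (-71 + r)*(1/(2*r)) = (-71 + r)/(2*r))
J(w) + 2204169 = (-71 + 1/1142)/(2*(1/1142)) + 2204169 = (½)*1142*(-81081/1142) + 2204169 = -81081/2 + 2204169 = 4327257/2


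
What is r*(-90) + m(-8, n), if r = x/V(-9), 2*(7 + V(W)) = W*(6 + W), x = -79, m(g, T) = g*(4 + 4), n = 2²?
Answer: 13388/13 ≈ 1029.8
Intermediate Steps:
n = 4
m(g, T) = 8*g (m(g, T) = g*8 = 8*g)
V(W) = -7 + W*(6 + W)/2 (V(W) = -7 + (W*(6 + W))/2 = -7 + W*(6 + W)/2)
r = -158/13 (r = -79/(-7 + (½)*(-9)² + 3*(-9)) = -79/(-7 + (½)*81 - 27) = -79/(-7 + 81/2 - 27) = -79/13/2 = -79*2/13 = -158/13 ≈ -12.154)
r*(-90) + m(-8, n) = -158/13*(-90) + 8*(-8) = 14220/13 - 64 = 13388/13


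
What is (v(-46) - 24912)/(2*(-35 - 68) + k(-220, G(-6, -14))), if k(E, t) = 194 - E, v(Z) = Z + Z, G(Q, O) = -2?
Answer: -6251/52 ≈ -120.21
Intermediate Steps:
v(Z) = 2*Z
(v(-46) - 24912)/(2*(-35 - 68) + k(-220, G(-6, -14))) = (2*(-46) - 24912)/(2*(-35 - 68) + (194 - 1*(-220))) = (-92 - 24912)/(2*(-103) + (194 + 220)) = -25004/(-206 + 414) = -25004/208 = -25004*1/208 = -6251/52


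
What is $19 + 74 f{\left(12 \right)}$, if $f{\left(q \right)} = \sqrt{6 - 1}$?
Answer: $19 + 74 \sqrt{5} \approx 184.47$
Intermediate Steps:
$f{\left(q \right)} = \sqrt{5}$
$19 + 74 f{\left(12 \right)} = 19 + 74 \sqrt{5}$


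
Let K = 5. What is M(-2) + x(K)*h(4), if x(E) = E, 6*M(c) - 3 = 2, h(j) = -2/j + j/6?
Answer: 5/3 ≈ 1.6667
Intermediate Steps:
h(j) = -2/j + j/6 (h(j) = -2/j + j*(⅙) = -2/j + j/6)
M(c) = ⅚ (M(c) = ½ + (⅙)*2 = ½ + ⅓ = ⅚)
M(-2) + x(K)*h(4) = ⅚ + 5*(-2/4 + (⅙)*4) = ⅚ + 5*(-2*¼ + ⅔) = ⅚ + 5*(-½ + ⅔) = ⅚ + 5*(⅙) = ⅚ + ⅚ = 5/3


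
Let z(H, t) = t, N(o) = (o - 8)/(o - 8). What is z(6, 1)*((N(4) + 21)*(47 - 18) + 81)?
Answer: 719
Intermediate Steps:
N(o) = 1 (N(o) = (-8 + o)/(-8 + o) = 1)
z(6, 1)*((N(4) + 21)*(47 - 18) + 81) = 1*((1 + 21)*(47 - 18) + 81) = 1*(22*29 + 81) = 1*(638 + 81) = 1*719 = 719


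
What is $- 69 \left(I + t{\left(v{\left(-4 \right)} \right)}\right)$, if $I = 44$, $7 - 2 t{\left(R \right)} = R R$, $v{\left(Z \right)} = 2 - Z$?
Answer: $- \frac{4071}{2} \approx -2035.5$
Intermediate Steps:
$t{\left(R \right)} = \frac{7}{2} - \frac{R^{2}}{2}$ ($t{\left(R \right)} = \frac{7}{2} - \frac{R R}{2} = \frac{7}{2} - \frac{R^{2}}{2}$)
$- 69 \left(I + t{\left(v{\left(-4 \right)} \right)}\right) = - 69 \left(44 + \left(\frac{7}{2} - \frac{\left(2 - -4\right)^{2}}{2}\right)\right) = - 69 \left(44 + \left(\frac{7}{2} - \frac{\left(2 + 4\right)^{2}}{2}\right)\right) = - 69 \left(44 + \left(\frac{7}{2} - \frac{6^{2}}{2}\right)\right) = - 69 \left(44 + \left(\frac{7}{2} - 18\right)\right) = - 69 \left(44 - \frac{29}{2}\right) = \left(-69\right) \frac{59}{2} = - \frac{4071}{2}$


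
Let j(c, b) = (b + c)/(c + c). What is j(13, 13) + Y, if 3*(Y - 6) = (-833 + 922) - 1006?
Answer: -896/3 ≈ -298.67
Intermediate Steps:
Y = -899/3 (Y = 6 + ((-833 + 922) - 1006)/3 = 6 + (89 - 1006)/3 = 6 + (⅓)*(-917) = 6 - 917/3 = -899/3 ≈ -299.67)
j(c, b) = (b + c)/(2*c) (j(c, b) = (b + c)/((2*c)) = (b + c)*(1/(2*c)) = (b + c)/(2*c))
j(13, 13) + Y = (½)*(13 + 13)/13 - 899/3 = (½)*(1/13)*26 - 899/3 = 1 - 899/3 = -896/3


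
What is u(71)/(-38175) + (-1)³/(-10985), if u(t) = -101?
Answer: 229532/83870475 ≈ 0.0027367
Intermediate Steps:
u(71)/(-38175) + (-1)³/(-10985) = -101/(-38175) + (-1)³/(-10985) = -101*(-1/38175) - 1*(-1/10985) = 101/38175 + 1/10985 = 229532/83870475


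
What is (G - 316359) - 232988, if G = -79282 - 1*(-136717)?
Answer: -491912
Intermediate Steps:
G = 57435 (G = -79282 + 136717 = 57435)
(G - 316359) - 232988 = (57435 - 316359) - 232988 = -258924 - 232988 = -491912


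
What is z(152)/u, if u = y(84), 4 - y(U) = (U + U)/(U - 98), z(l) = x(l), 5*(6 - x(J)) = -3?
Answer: 33/80 ≈ 0.41250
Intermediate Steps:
x(J) = 33/5 (x(J) = 6 - 1/5*(-3) = 6 + 3/5 = 33/5)
z(l) = 33/5
y(U) = 4 - 2*U/(-98 + U) (y(U) = 4 - (U + U)/(U - 98) = 4 - 2*U/(-98 + U))
u = 16 (u = 2*(-196 + 84)/(-98 + 84) = 2*(-112)/(-14) = 2*(-1/14)*(-112) = 16)
z(152)/u = (33/5)/16 = (33/5)*(1/16) = 33/80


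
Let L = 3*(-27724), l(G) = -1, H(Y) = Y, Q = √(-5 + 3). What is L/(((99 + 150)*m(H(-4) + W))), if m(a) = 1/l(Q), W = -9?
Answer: 27724/83 ≈ 334.02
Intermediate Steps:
Q = I*√2 (Q = √(-2) = I*√2 ≈ 1.4142*I)
L = -83172
m(a) = -1 (m(a) = 1/(-1) = -1)
L/(((99 + 150)*m(H(-4) + W))) = -83172*(-1/(99 + 150)) = -83172/(249*(-1)) = -83172/(-249) = -83172*(-1/249) = 27724/83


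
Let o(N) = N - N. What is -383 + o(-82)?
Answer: -383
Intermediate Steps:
o(N) = 0
-383 + o(-82) = -383 + 0 = -383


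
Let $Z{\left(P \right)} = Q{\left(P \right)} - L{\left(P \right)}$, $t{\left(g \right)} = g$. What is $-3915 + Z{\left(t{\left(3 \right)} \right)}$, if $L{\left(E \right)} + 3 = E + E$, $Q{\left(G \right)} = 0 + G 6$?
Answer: $-3900$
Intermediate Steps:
$Q{\left(G \right)} = 6 G$ ($Q{\left(G \right)} = 0 + 6 G = 6 G$)
$L{\left(E \right)} = -3 + 2 E$ ($L{\left(E \right)} = -3 + \left(E + E\right) = -3 + 2 E$)
$Z{\left(P \right)} = 3 + 4 P$ ($Z{\left(P \right)} = 6 P - \left(-3 + 2 P\right) = 3 + 4 P$)
$-3915 + Z{\left(t{\left(3 \right)} \right)} = -3915 + \left(3 + 4 \cdot 3\right) = -3915 + \left(3 + 12\right) = -3915 + 15 = -3900$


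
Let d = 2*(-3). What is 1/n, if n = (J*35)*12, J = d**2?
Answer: 1/15120 ≈ 6.6138e-5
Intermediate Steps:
d = -6
J = 36 (J = (-6)**2 = 36)
n = 15120 (n = (36*35)*12 = 1260*12 = 15120)
1/n = 1/15120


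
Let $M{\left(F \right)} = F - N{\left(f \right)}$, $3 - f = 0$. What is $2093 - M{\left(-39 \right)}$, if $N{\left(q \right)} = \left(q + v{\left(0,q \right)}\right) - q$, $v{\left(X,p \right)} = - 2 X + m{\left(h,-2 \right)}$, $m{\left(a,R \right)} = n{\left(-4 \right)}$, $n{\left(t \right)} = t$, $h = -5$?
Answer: $2128$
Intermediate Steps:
$m{\left(a,R \right)} = -4$
$f = 3$ ($f = 3 - 0 = 3 + 0 = 3$)
$v{\left(X,p \right)} = -4 - 2 X$ ($v{\left(X,p \right)} = - 2 X - 4 = -4 - 2 X$)
$N{\left(q \right)} = -4$ ($N{\left(q \right)} = \left(q - 4\right) - q = \left(-4 + q\right) - q = -4$)
$M{\left(F \right)} = 4 + F$ ($M{\left(F \right)} = F - -4 = F + 4 = 4 + F$)
$2093 - M{\left(-39 \right)} = 2093 - \left(4 - 39\right) = 2093 - -35 = 2093 + 35 = 2128$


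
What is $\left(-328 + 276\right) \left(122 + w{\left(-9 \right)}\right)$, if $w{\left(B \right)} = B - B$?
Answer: $-6344$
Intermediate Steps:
$w{\left(B \right)} = 0$
$\left(-328 + 276\right) \left(122 + w{\left(-9 \right)}\right) = \left(-328 + 276\right) \left(122 + 0\right) = \left(-52\right) 122 = -6344$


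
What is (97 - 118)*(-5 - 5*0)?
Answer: 105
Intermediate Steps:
(97 - 118)*(-5 - 5*0) = -21*(-5 + 0) = -21*(-5) = 105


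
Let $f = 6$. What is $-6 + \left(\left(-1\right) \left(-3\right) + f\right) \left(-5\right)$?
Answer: $-51$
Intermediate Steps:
$-6 + \left(\left(-1\right) \left(-3\right) + f\right) \left(-5\right) = -6 + \left(\left(-1\right) \left(-3\right) + 6\right) \left(-5\right) = -6 + \left(3 + 6\right) \left(-5\right) = -6 + 9 \left(-5\right) = -6 - 45 = -51$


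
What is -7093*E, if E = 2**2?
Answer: -28372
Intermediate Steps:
E = 4
-7093*E = -7093*4 = -28372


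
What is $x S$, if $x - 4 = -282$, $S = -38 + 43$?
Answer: $-1390$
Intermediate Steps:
$S = 5$
$x = -278$ ($x = 4 - 282 = -278$)
$x S = \left(-278\right) 5 = -1390$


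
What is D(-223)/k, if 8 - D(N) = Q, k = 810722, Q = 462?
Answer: -227/405361 ≈ -0.00055999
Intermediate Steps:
D(N) = -454 (D(N) = 8 - 1*462 = 8 - 462 = -454)
D(-223)/k = -454/810722 = -454*1/810722 = -227/405361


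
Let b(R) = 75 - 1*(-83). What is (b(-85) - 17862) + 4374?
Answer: -13330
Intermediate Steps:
b(R) = 158 (b(R) = 75 + 83 = 158)
(b(-85) - 17862) + 4374 = (158 - 17862) + 4374 = -17704 + 4374 = -13330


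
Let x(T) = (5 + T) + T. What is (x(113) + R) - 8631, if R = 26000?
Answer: 17600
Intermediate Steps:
x(T) = 5 + 2*T
(x(113) + R) - 8631 = ((5 + 2*113) + 26000) - 8631 = ((5 + 226) + 26000) - 8631 = (231 + 26000) - 8631 = 26231 - 8631 = 17600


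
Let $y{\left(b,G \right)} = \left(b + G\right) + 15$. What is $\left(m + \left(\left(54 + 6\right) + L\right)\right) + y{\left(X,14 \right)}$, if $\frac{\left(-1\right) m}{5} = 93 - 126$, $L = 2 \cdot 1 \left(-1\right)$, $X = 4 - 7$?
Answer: $249$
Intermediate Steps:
$X = -3$
$L = -2$ ($L = 2 \left(-1\right) = -2$)
$m = 165$ ($m = - 5 \left(93 - 126\right) = \left(-5\right) \left(-33\right) = 165$)
$y{\left(b,G \right)} = 15 + G + b$ ($y{\left(b,G \right)} = \left(G + b\right) + 15 = 15 + G + b$)
$\left(m + \left(\left(54 + 6\right) + L\right)\right) + y{\left(X,14 \right)} = \left(165 + \left(\left(54 + 6\right) - 2\right)\right) + \left(15 + 14 - 3\right) = \left(165 + \left(60 - 2\right)\right) + 26 = \left(165 + 58\right) + 26 = 223 + 26 = 249$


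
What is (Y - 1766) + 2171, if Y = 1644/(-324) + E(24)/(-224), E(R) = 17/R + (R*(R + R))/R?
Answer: 2762785/6912 ≈ 399.71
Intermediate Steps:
E(R) = 2*R + 17/R (E(R) = 17/R + (R*(2*R))/R = 17/R + (2*R²)/R = 17/R + 2*R = 2*R + 17/R)
Y = -36575/6912 (Y = 1644/(-324) + (2*24 + 17/24)/(-224) = 1644*(-1/324) + (48 + 17*(1/24))*(-1/224) = -137/27 + (48 + 17/24)*(-1/224) = -137/27 + (1169/24)*(-1/224) = -137/27 - 167/768 = -36575/6912 ≈ -5.2915)
(Y - 1766) + 2171 = (-36575/6912 - 1766) + 2171 = -12243167/6912 + 2171 = 2762785/6912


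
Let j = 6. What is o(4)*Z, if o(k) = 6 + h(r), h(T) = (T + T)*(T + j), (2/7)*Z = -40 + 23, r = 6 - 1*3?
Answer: -3570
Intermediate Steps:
r = 3 (r = 6 - 3 = 3)
Z = -119/2 (Z = 7*(-40 + 23)/2 = (7/2)*(-17) = -119/2 ≈ -59.500)
h(T) = 2*T*(6 + T) (h(T) = (T + T)*(T + 6) = (2*T)*(6 + T) = 2*T*(6 + T))
o(k) = 60 (o(k) = 6 + 2*3*(6 + 3) = 6 + 2*3*9 = 6 + 54 = 60)
o(4)*Z = 60*(-119/2) = -3570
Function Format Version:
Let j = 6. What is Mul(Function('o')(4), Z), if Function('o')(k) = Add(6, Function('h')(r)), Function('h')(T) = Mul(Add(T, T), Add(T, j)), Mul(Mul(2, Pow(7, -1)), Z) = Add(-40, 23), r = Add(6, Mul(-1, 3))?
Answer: -3570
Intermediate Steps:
r = 3 (r = Add(6, -3) = 3)
Z = Rational(-119, 2) (Z = Mul(Rational(7, 2), Add(-40, 23)) = Mul(Rational(7, 2), -17) = Rational(-119, 2) ≈ -59.500)
Function('h')(T) = Mul(2, T, Add(6, T)) (Function('h')(T) = Mul(Add(T, T), Add(T, 6)) = Mul(Mul(2, T), Add(6, T)) = Mul(2, T, Add(6, T)))
Function('o')(k) = 60 (Function('o')(k) = Add(6, Mul(2, 3, Add(6, 3))) = Add(6, Mul(2, 3, 9)) = Add(6, 54) = 60)
Mul(Function('o')(4), Z) = Mul(60, Rational(-119, 2)) = -3570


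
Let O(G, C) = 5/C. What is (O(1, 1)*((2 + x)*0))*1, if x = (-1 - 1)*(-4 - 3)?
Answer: 0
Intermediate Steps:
x = 14 (x = -2*(-7) = 14)
(O(1, 1)*((2 + x)*0))*1 = ((5/1)*((2 + 14)*0))*1 = ((5*1)*(16*0))*1 = (5*0)*1 = 0*1 = 0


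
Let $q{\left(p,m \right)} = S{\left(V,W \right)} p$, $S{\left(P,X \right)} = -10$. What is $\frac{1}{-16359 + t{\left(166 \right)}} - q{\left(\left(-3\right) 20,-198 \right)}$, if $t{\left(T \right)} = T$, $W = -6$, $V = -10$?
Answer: $- \frac{9715801}{16193} \approx -600.0$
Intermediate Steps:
$q{\left(p,m \right)} = - 10 p$
$\frac{1}{-16359 + t{\left(166 \right)}} - q{\left(\left(-3\right) 20,-198 \right)} = \frac{1}{-16359 + 166} - - 10 \left(\left(-3\right) 20\right) = \frac{1}{-16193} - \left(-10\right) \left(-60\right) = - \frac{1}{16193} - 600 = - \frac{9715801}{16193}$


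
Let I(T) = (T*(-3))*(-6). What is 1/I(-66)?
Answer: -1/1188 ≈ -0.00084175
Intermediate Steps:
I(T) = 18*T (I(T) = -3*T*(-6) = 18*T)
1/I(-66) = 1/(18*(-66)) = 1/(-1188) = -1/1188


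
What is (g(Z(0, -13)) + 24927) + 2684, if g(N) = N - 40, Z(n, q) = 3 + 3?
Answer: 27577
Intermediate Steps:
Z(n, q) = 6
g(N) = -40 + N
(g(Z(0, -13)) + 24927) + 2684 = ((-40 + 6) + 24927) + 2684 = (-34 + 24927) + 2684 = 24893 + 2684 = 27577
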